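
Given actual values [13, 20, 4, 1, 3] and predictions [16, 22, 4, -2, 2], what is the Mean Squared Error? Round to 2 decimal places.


Differences: [-3, -2, 0, 3, 1]
Squared errors: [9, 4, 0, 9, 1]
Sum of squared errors = 23
MSE = 23 / 5 = 4.60

4.60


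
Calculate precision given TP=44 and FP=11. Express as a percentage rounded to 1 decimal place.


Precision = TP / (TP + FP) * 100
= 44 / (44 + 11)
= 44 / 55
= 0.8
= 80.0%

80.0


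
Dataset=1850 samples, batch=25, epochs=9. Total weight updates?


Iterations per epoch = 1850 / 25 = 74
Total updates = iterations_per_epoch * epochs
= 74 * 9
= 666

666


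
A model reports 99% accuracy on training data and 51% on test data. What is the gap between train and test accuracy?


Gap = train_accuracy - test_accuracy
= 99 - 51
= 48%
This large gap strongly indicates overfitting.

48


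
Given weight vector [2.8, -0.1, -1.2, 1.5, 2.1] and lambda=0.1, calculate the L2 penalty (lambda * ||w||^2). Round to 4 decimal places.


Squaring each weight:
2.8^2 = 7.84
(-0.1)^2 = 0.01
(-1.2)^2 = 1.44
1.5^2 = 2.25
2.1^2 = 4.41
Sum of squares = 15.95
Penalty = 0.1 * 15.95 = 1.5950

1.5950


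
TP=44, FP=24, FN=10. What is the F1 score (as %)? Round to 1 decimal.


Precision = TP / (TP + FP) = 44 / 68 = 0.6471
Recall = TP / (TP + FN) = 44 / 54 = 0.8148
F1 = 2 * P * R / (P + R)
= 2 * 0.6471 * 0.8148 / (0.6471 + 0.8148)
= 1.0545 / 1.4619
= 0.7213
As percentage: 72.1%

72.1


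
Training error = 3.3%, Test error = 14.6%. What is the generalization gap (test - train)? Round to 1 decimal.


Generalization gap = test_error - train_error
= 14.6 - 3.3
= 11.3%
A large gap suggests overfitting.

11.3


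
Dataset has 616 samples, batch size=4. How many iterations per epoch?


Iterations per epoch = dataset_size / batch_size
= 616 / 4
= 154

154


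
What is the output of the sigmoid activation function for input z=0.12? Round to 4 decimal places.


sigmoid(z) = 1 / (1 + exp(-z))
exp(-(0.12)) = exp(-0.12) = 0.8869
1 + 0.8869 = 1.8869
1 / 1.8869 = 0.5300

0.5300


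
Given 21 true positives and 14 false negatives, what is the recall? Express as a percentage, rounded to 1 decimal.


Recall = TP / (TP + FN) * 100
= 21 / (21 + 14)
= 21 / 35
= 0.6
= 60.0%

60.0


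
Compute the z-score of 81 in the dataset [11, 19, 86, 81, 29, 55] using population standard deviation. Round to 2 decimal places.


Mean = (11 + 19 + 86 + 81 + 29 + 55) / 6 = 46.8333
Variance = sum((x_i - mean)^2) / n = 857.4722
Std = sqrt(857.4722) = 29.2826
Z = (x - mean) / std
= (81 - 46.8333) / 29.2826
= 34.1667 / 29.2826
= 1.17

1.17


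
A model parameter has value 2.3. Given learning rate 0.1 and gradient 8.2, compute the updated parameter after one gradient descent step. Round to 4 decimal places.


w_new = w_old - lr * gradient
= 2.3 - 0.1 * 8.2
= 2.3 - (0.82)
= 1.4800

1.4800


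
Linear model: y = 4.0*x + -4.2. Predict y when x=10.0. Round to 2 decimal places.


y = 4.0 * 10.0 + (-4.2)
= 40.0 + (-4.2)
= 35.80

35.80


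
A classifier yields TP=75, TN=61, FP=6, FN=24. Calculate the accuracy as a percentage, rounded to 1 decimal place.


Accuracy = (TP + TN) / (TP + TN + FP + FN) * 100
= (75 + 61) / (75 + 61 + 6 + 24)
= 136 / 166
= 0.8193
= 81.9%

81.9


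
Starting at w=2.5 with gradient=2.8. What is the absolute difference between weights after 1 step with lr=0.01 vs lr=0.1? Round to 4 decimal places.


With lr=0.01: w_new = 2.5 - 0.01 * 2.8 = 2.472
With lr=0.1: w_new = 2.5 - 0.1 * 2.8 = 2.22
Absolute difference = |2.472 - 2.22|
= 0.2520

0.2520


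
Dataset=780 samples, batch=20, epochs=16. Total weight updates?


Iterations per epoch = 780 / 20 = 39
Total updates = iterations_per_epoch * epochs
= 39 * 16
= 624

624


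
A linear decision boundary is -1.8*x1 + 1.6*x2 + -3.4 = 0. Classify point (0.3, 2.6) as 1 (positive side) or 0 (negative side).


Compute -1.8 * 0.3 + 1.6 * 2.6 + -3.4
= -0.54 + 4.16 + -3.4
= 0.22
Since 0.22 >= 0, the point is on the positive side.

1


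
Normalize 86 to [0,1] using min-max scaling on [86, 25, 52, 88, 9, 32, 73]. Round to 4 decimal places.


Min = 9, Max = 88
Range = 88 - 9 = 79
Scaled = (x - min) / (max - min)
= (86 - 9) / 79
= 77 / 79
= 0.9747

0.9747


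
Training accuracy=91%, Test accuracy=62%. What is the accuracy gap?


Gap = train_accuracy - test_accuracy
= 91 - 62
= 29%
This large gap strongly indicates overfitting.

29


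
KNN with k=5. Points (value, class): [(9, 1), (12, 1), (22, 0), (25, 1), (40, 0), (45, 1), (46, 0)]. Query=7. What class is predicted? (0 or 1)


Distances from query 7:
Point 9 (class 1): distance = 2
Point 12 (class 1): distance = 5
Point 22 (class 0): distance = 15
Point 25 (class 1): distance = 18
Point 40 (class 0): distance = 33
K=5 nearest neighbors: classes = [1, 1, 0, 1, 0]
Votes for class 1: 3 / 5
Majority vote => class 1

1


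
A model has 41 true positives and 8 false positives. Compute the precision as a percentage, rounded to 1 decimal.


Precision = TP / (TP + FP) * 100
= 41 / (41 + 8)
= 41 / 49
= 0.8367
= 83.7%

83.7


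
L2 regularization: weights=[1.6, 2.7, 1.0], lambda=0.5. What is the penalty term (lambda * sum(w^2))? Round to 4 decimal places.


Squaring each weight:
1.6^2 = 2.56
2.7^2 = 7.29
1.0^2 = 1.0
Sum of squares = 10.85
Penalty = 0.5 * 10.85 = 5.4250

5.4250


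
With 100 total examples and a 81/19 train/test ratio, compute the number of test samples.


Train samples = 100 * 81% = 81
Test samples = 100 - 81
= 19

19


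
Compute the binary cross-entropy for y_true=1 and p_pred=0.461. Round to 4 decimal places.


For y=1: Loss = -log(p)
= -log(0.461)
= -(-0.7744)
= 0.7744

0.7744


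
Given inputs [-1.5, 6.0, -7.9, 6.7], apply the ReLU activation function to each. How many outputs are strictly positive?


ReLU(x) = max(0, x) for each element:
ReLU(-1.5) = 0
ReLU(6.0) = 6.0
ReLU(-7.9) = 0
ReLU(6.7) = 6.7
Active neurons (>0): 2

2


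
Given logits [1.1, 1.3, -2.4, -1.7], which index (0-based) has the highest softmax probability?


Softmax is a monotonic transformation, so it preserves the argmax.
We need to find the index of the maximum logit.
Index 0: 1.1
Index 1: 1.3
Index 2: -2.4
Index 3: -1.7
Maximum logit = 1.3 at index 1

1


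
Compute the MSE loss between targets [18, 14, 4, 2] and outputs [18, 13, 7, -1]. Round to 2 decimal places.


Differences: [0, 1, -3, 3]
Squared errors: [0, 1, 9, 9]
Sum of squared errors = 19
MSE = 19 / 4 = 4.75

4.75


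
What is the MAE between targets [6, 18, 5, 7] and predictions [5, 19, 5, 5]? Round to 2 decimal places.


Absolute errors: [1, 1, 0, 2]
Sum of absolute errors = 4
MAE = 4 / 4 = 1.00

1.00


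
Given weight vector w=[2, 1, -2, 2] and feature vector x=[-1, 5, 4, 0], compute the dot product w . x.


Element-wise products:
2 * -1 = -2
1 * 5 = 5
-2 * 4 = -8
2 * 0 = 0
Sum = -2 + 5 + -8 + 0
= -5

-5


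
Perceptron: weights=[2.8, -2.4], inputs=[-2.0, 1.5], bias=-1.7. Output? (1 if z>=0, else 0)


z = w . x + b
= 2.8*-2.0 + -2.4*1.5 + -1.7
= -5.6 + -3.6 + -1.7
= -9.2 + -1.7
= -10.9
Since z = -10.9 < 0, output = 0

0


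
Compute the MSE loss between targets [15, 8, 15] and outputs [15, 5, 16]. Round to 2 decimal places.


Differences: [0, 3, -1]
Squared errors: [0, 9, 1]
Sum of squared errors = 10
MSE = 10 / 3 = 3.33

3.33


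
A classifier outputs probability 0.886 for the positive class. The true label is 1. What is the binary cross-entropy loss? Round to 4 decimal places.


For y=1: Loss = -log(p)
= -log(0.886)
= -(-0.121)
= 0.1210

0.1210


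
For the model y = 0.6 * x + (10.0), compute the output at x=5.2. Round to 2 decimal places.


y = 0.6 * 5.2 + (10.0)
= 3.12 + (10.0)
= 13.12

13.12


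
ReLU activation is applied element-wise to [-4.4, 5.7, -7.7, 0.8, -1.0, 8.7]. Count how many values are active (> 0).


ReLU(x) = max(0, x) for each element:
ReLU(-4.4) = 0
ReLU(5.7) = 5.7
ReLU(-7.7) = 0
ReLU(0.8) = 0.8
ReLU(-1.0) = 0
ReLU(8.7) = 8.7
Active neurons (>0): 3

3


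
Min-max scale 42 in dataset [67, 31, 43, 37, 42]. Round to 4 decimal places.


Min = 31, Max = 67
Range = 67 - 31 = 36
Scaled = (x - min) / (max - min)
= (42 - 31) / 36
= 11 / 36
= 0.3056

0.3056


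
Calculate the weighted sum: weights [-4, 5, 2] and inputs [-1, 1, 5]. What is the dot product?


Element-wise products:
-4 * -1 = 4
5 * 1 = 5
2 * 5 = 10
Sum = 4 + 5 + 10
= 19

19


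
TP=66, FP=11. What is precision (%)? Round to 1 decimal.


Precision = TP / (TP + FP) * 100
= 66 / (66 + 11)
= 66 / 77
= 0.8571
= 85.7%

85.7


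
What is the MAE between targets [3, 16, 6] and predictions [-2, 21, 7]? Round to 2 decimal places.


Absolute errors: [5, 5, 1]
Sum of absolute errors = 11
MAE = 11 / 3 = 3.67

3.67


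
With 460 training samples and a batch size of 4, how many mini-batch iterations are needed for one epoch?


Iterations per epoch = dataset_size / batch_size
= 460 / 4
= 115

115


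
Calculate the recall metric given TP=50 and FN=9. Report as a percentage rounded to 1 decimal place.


Recall = TP / (TP + FN) * 100
= 50 / (50 + 9)
= 50 / 59
= 0.8475
= 84.7%

84.7


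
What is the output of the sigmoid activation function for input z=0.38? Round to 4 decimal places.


sigmoid(z) = 1 / (1 + exp(-z))
exp(-(0.38)) = exp(-0.38) = 0.6839
1 + 0.6839 = 1.6839
1 / 1.6839 = 0.5939

0.5939


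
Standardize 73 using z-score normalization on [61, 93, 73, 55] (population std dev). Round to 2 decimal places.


Mean = (61 + 93 + 73 + 55) / 4 = 70.5
Variance = sum((x_i - mean)^2) / n = 210.75
Std = sqrt(210.75) = 14.5172
Z = (x - mean) / std
= (73 - 70.5) / 14.5172
= 2.5 / 14.5172
= 0.17

0.17


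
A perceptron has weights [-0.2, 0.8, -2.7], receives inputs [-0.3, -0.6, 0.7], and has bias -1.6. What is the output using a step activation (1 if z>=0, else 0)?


z = w . x + b
= -0.2*-0.3 + 0.8*-0.6 + -2.7*0.7 + -1.6
= 0.06 + -0.48 + -1.89 + -1.6
= -2.31 + -1.6
= -3.91
Since z = -3.91 < 0, output = 0

0


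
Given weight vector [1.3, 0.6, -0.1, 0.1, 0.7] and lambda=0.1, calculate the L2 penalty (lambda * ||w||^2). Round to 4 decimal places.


Squaring each weight:
1.3^2 = 1.69
0.6^2 = 0.36
(-0.1)^2 = 0.01
0.1^2 = 0.01
0.7^2 = 0.49
Sum of squares = 2.56
Penalty = 0.1 * 2.56 = 0.2560

0.2560


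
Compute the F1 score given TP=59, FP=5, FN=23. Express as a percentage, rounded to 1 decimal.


Precision = TP / (TP + FP) = 59 / 64 = 0.9219
Recall = TP / (TP + FN) = 59 / 82 = 0.7195
F1 = 2 * P * R / (P + R)
= 2 * 0.9219 * 0.7195 / (0.9219 + 0.7195)
= 1.3266 / 1.6414
= 0.8082
As percentage: 80.8%

80.8


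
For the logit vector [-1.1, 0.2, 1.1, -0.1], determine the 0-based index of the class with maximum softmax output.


Softmax is a monotonic transformation, so it preserves the argmax.
We need to find the index of the maximum logit.
Index 0: -1.1
Index 1: 0.2
Index 2: 1.1
Index 3: -0.1
Maximum logit = 1.1 at index 2

2


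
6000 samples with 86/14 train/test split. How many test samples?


Train samples = 6000 * 86% = 5160
Test samples = 6000 - 5160
= 840

840


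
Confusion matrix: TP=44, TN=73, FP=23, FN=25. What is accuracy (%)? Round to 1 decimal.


Accuracy = (TP + TN) / (TP + TN + FP + FN) * 100
= (44 + 73) / (44 + 73 + 23 + 25)
= 117 / 165
= 0.7091
= 70.9%

70.9


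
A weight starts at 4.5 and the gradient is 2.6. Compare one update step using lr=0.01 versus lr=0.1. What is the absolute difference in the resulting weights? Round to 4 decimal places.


With lr=0.01: w_new = 4.5 - 0.01 * 2.6 = 4.474
With lr=0.1: w_new = 4.5 - 0.1 * 2.6 = 4.24
Absolute difference = |4.474 - 4.24|
= 0.2340

0.2340


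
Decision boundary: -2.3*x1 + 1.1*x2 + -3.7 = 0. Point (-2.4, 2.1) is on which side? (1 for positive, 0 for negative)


Compute -2.3 * -2.4 + 1.1 * 2.1 + -3.7
= 5.52 + 2.31 + -3.7
= 4.13
Since 4.13 >= 0, the point is on the positive side.

1


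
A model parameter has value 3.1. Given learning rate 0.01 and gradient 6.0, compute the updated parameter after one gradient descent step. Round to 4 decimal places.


w_new = w_old - lr * gradient
= 3.1 - 0.01 * 6.0
= 3.1 - (0.06)
= 3.0400

3.0400


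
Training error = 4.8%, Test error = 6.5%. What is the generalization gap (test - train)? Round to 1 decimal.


Generalization gap = test_error - train_error
= 6.5 - 4.8
= 1.7%
A small gap suggests good generalization.

1.7


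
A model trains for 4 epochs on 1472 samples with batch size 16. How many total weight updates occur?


Iterations per epoch = 1472 / 16 = 92
Total updates = iterations_per_epoch * epochs
= 92 * 4
= 368

368


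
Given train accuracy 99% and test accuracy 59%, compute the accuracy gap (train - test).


Gap = train_accuracy - test_accuracy
= 99 - 59
= 40%
This large gap strongly indicates overfitting.

40


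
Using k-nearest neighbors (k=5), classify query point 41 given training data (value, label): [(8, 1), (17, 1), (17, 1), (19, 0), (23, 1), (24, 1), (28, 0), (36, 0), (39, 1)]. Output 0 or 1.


Distances from query 41:
Point 39 (class 1): distance = 2
Point 36 (class 0): distance = 5
Point 28 (class 0): distance = 13
Point 24 (class 1): distance = 17
Point 23 (class 1): distance = 18
K=5 nearest neighbors: classes = [1, 0, 0, 1, 1]
Votes for class 1: 3 / 5
Majority vote => class 1

1


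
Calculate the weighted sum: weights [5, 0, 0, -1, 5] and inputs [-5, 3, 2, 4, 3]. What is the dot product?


Element-wise products:
5 * -5 = -25
0 * 3 = 0
0 * 2 = 0
-1 * 4 = -4
5 * 3 = 15
Sum = -25 + 0 + 0 + -4 + 15
= -14

-14


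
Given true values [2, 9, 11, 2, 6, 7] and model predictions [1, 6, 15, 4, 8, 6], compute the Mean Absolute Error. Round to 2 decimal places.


Absolute errors: [1, 3, 4, 2, 2, 1]
Sum of absolute errors = 13
MAE = 13 / 6 = 2.17

2.17


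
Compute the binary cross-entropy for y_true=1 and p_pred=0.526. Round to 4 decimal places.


For y=1: Loss = -log(p)
= -log(0.526)
= -(-0.6425)
= 0.6425

0.6425


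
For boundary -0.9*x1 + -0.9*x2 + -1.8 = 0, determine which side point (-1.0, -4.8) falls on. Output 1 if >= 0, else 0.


Compute -0.9 * -1.0 + -0.9 * -4.8 + -1.8
= 0.9 + 4.32 + -1.8
= 3.42
Since 3.42 >= 0, the point is on the positive side.

1


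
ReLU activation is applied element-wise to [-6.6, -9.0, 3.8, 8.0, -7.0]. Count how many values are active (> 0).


ReLU(x) = max(0, x) for each element:
ReLU(-6.6) = 0
ReLU(-9.0) = 0
ReLU(3.8) = 3.8
ReLU(8.0) = 8.0
ReLU(-7.0) = 0
Active neurons (>0): 2

2


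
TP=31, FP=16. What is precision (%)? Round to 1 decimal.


Precision = TP / (TP + FP) * 100
= 31 / (31 + 16)
= 31 / 47
= 0.6596
= 66.0%

66.0


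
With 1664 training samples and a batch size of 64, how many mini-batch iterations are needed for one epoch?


Iterations per epoch = dataset_size / batch_size
= 1664 / 64
= 26

26


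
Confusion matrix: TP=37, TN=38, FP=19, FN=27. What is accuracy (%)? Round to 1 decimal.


Accuracy = (TP + TN) / (TP + TN + FP + FN) * 100
= (37 + 38) / (37 + 38 + 19 + 27)
= 75 / 121
= 0.6198
= 62.0%

62.0


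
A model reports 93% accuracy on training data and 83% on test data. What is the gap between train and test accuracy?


Gap = train_accuracy - test_accuracy
= 93 - 83
= 10%
This moderate gap may indicate mild overfitting.

10


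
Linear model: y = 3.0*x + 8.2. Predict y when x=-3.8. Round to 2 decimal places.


y = 3.0 * -3.8 + (8.2)
= -11.4 + (8.2)
= -3.20

-3.20


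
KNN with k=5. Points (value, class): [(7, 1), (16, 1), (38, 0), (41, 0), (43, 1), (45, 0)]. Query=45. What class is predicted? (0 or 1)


Distances from query 45:
Point 45 (class 0): distance = 0
Point 43 (class 1): distance = 2
Point 41 (class 0): distance = 4
Point 38 (class 0): distance = 7
Point 16 (class 1): distance = 29
K=5 nearest neighbors: classes = [0, 1, 0, 0, 1]
Votes for class 1: 2 / 5
Majority vote => class 0

0


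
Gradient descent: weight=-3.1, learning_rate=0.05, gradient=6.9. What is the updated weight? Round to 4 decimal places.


w_new = w_old - lr * gradient
= -3.1 - 0.05 * 6.9
= -3.1 - (0.345)
= -3.4450

-3.4450


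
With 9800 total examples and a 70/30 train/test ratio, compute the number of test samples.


Train samples = 9800 * 70% = 6860
Test samples = 9800 - 6860
= 2940

2940


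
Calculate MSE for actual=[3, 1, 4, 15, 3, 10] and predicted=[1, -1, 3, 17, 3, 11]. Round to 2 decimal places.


Differences: [2, 2, 1, -2, 0, -1]
Squared errors: [4, 4, 1, 4, 0, 1]
Sum of squared errors = 14
MSE = 14 / 6 = 2.33

2.33


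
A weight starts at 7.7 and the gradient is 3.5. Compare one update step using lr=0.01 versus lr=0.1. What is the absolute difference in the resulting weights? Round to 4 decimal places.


With lr=0.01: w_new = 7.7 - 0.01 * 3.5 = 7.665
With lr=0.1: w_new = 7.7 - 0.1 * 3.5 = 7.35
Absolute difference = |7.665 - 7.35|
= 0.3150

0.3150


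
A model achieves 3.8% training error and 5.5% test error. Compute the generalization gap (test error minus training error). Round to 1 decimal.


Generalization gap = test_error - train_error
= 5.5 - 3.8
= 1.7%
A small gap suggests good generalization.

1.7


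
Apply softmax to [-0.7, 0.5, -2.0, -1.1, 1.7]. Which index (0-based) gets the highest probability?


Softmax is a monotonic transformation, so it preserves the argmax.
We need to find the index of the maximum logit.
Index 0: -0.7
Index 1: 0.5
Index 2: -2.0
Index 3: -1.1
Index 4: 1.7
Maximum logit = 1.7 at index 4

4


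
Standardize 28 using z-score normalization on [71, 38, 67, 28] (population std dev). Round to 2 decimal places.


Mean = (71 + 38 + 67 + 28) / 4 = 51.0
Variance = sum((x_i - mean)^2) / n = 338.5
Std = sqrt(338.5) = 18.3984
Z = (x - mean) / std
= (28 - 51.0) / 18.3984
= -23.0 / 18.3984
= -1.25

-1.25


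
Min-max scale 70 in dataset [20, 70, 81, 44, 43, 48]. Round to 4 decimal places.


Min = 20, Max = 81
Range = 81 - 20 = 61
Scaled = (x - min) / (max - min)
= (70 - 20) / 61
= 50 / 61
= 0.8197

0.8197


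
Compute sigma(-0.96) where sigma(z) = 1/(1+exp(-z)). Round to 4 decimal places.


sigmoid(z) = 1 / (1 + exp(-z))
exp(-(-0.96)) = exp(0.96) = 2.6117
1 + 2.6117 = 3.6117
1 / 3.6117 = 0.2769

0.2769


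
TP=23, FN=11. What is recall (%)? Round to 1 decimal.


Recall = TP / (TP + FN) * 100
= 23 / (23 + 11)
= 23 / 34
= 0.6765
= 67.6%

67.6


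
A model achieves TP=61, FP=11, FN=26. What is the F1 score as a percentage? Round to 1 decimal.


Precision = TP / (TP + FP) = 61 / 72 = 0.8472
Recall = TP / (TP + FN) = 61 / 87 = 0.7011
F1 = 2 * P * R / (P + R)
= 2 * 0.8472 * 0.7011 / (0.8472 + 0.7011)
= 1.1881 / 1.5484
= 0.7673
As percentage: 76.7%

76.7


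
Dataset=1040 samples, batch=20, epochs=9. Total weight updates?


Iterations per epoch = 1040 / 20 = 52
Total updates = iterations_per_epoch * epochs
= 52 * 9
= 468

468


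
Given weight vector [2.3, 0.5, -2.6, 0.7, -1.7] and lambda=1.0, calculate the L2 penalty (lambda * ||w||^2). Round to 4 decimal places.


Squaring each weight:
2.3^2 = 5.29
0.5^2 = 0.25
(-2.6)^2 = 6.76
0.7^2 = 0.49
(-1.7)^2 = 2.89
Sum of squares = 15.68
Penalty = 1.0 * 15.68 = 15.6800

15.6800


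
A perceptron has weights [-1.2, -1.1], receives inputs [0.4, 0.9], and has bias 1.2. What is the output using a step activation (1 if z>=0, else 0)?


z = w . x + b
= -1.2*0.4 + -1.1*0.9 + 1.2
= -0.48 + -0.99 + 1.2
= -1.47 + 1.2
= -0.27
Since z = -0.27 < 0, output = 0

0


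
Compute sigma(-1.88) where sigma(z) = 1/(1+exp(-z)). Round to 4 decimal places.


sigmoid(z) = 1 / (1 + exp(-z))
exp(-(-1.88)) = exp(1.88) = 6.5535
1 + 6.5535 = 7.5535
1 / 7.5535 = 0.1324

0.1324


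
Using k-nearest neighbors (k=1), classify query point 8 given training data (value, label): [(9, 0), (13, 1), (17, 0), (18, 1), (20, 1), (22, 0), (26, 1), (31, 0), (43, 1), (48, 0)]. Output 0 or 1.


Distances from query 8:
Point 9 (class 0): distance = 1
K=1 nearest neighbors: classes = [0]
Votes for class 1: 0 / 1
Majority vote => class 0

0


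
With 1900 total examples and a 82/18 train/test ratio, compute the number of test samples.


Train samples = 1900 * 82% = 1558
Test samples = 1900 - 1558
= 342

342


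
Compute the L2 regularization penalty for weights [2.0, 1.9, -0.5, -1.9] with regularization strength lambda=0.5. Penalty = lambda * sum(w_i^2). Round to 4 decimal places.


Squaring each weight:
2.0^2 = 4.0
1.9^2 = 3.61
(-0.5)^2 = 0.25
(-1.9)^2 = 3.61
Sum of squares = 11.47
Penalty = 0.5 * 11.47 = 5.7350

5.7350


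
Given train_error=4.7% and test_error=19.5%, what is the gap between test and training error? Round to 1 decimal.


Generalization gap = test_error - train_error
= 19.5 - 4.7
= 14.8%
A large gap suggests overfitting.

14.8


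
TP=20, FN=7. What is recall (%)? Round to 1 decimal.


Recall = TP / (TP + FN) * 100
= 20 / (20 + 7)
= 20 / 27
= 0.7407
= 74.1%

74.1


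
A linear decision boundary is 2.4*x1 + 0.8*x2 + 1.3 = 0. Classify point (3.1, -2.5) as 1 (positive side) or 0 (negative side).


Compute 2.4 * 3.1 + 0.8 * -2.5 + 1.3
= 7.44 + -2.0 + 1.3
= 6.74
Since 6.74 >= 0, the point is on the positive side.

1


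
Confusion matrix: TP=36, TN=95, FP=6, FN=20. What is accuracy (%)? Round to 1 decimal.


Accuracy = (TP + TN) / (TP + TN + FP + FN) * 100
= (36 + 95) / (36 + 95 + 6 + 20)
= 131 / 157
= 0.8344
= 83.4%

83.4


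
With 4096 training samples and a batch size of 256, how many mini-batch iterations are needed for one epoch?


Iterations per epoch = dataset_size / batch_size
= 4096 / 256
= 16

16


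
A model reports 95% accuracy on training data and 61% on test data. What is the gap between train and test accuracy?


Gap = train_accuracy - test_accuracy
= 95 - 61
= 34%
This large gap strongly indicates overfitting.

34


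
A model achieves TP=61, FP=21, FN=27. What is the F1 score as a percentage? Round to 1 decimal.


Precision = TP / (TP + FP) = 61 / 82 = 0.7439
Recall = TP / (TP + FN) = 61 / 88 = 0.6932
F1 = 2 * P * R / (P + R)
= 2 * 0.7439 * 0.6932 / (0.7439 + 0.6932)
= 1.0313 / 1.4371
= 0.7176
As percentage: 71.8%

71.8


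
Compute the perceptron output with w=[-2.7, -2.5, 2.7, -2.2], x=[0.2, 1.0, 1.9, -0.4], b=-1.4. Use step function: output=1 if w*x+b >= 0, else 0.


z = w . x + b
= -2.7*0.2 + -2.5*1.0 + 2.7*1.9 + -2.2*-0.4 + -1.4
= -0.54 + -2.5 + 5.13 + 0.88 + -1.4
= 2.97 + -1.4
= 1.57
Since z = 1.57 >= 0, output = 1

1


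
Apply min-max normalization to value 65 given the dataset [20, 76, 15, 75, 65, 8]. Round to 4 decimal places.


Min = 8, Max = 76
Range = 76 - 8 = 68
Scaled = (x - min) / (max - min)
= (65 - 8) / 68
= 57 / 68
= 0.8382

0.8382


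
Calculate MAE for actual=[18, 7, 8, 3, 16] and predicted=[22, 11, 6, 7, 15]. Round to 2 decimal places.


Absolute errors: [4, 4, 2, 4, 1]
Sum of absolute errors = 15
MAE = 15 / 5 = 3.00

3.00


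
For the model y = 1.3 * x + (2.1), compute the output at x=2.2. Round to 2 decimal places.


y = 1.3 * 2.2 + (2.1)
= 2.86 + (2.1)
= 4.96

4.96


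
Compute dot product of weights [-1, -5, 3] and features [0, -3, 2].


Element-wise products:
-1 * 0 = 0
-5 * -3 = 15
3 * 2 = 6
Sum = 0 + 15 + 6
= 21

21


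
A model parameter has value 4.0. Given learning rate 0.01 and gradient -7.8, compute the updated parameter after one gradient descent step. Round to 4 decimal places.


w_new = w_old - lr * gradient
= 4.0 - 0.01 * -7.8
= 4.0 - (-0.078)
= 4.0780

4.0780


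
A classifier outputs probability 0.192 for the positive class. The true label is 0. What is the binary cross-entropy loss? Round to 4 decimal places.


For y=0: Loss = -log(1-p)
= -log(1 - 0.192)
= -log(0.808)
= -(-0.2132)
= 0.2132

0.2132


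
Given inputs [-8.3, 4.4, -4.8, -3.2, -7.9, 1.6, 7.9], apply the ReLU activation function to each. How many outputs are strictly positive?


ReLU(x) = max(0, x) for each element:
ReLU(-8.3) = 0
ReLU(4.4) = 4.4
ReLU(-4.8) = 0
ReLU(-3.2) = 0
ReLU(-7.9) = 0
ReLU(1.6) = 1.6
ReLU(7.9) = 7.9
Active neurons (>0): 3

3


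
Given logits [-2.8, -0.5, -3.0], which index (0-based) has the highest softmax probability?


Softmax is a monotonic transformation, so it preserves the argmax.
We need to find the index of the maximum logit.
Index 0: -2.8
Index 1: -0.5
Index 2: -3.0
Maximum logit = -0.5 at index 1

1


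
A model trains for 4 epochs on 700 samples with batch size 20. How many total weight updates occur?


Iterations per epoch = 700 / 20 = 35
Total updates = iterations_per_epoch * epochs
= 35 * 4
= 140

140


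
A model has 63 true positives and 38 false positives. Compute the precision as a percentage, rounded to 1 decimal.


Precision = TP / (TP + FP) * 100
= 63 / (63 + 38)
= 63 / 101
= 0.6238
= 62.4%

62.4


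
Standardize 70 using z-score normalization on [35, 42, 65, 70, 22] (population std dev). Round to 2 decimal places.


Mean = (35 + 42 + 65 + 70 + 22) / 5 = 46.8
Variance = sum((x_i - mean)^2) / n = 329.36
Std = sqrt(329.36) = 18.1483
Z = (x - mean) / std
= (70 - 46.8) / 18.1483
= 23.2 / 18.1483
= 1.28

1.28


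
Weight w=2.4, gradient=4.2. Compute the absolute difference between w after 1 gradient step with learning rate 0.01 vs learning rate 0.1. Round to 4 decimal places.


With lr=0.01: w_new = 2.4 - 0.01 * 4.2 = 2.358
With lr=0.1: w_new = 2.4 - 0.1 * 4.2 = 1.98
Absolute difference = |2.358 - 1.98|
= 0.3780

0.3780


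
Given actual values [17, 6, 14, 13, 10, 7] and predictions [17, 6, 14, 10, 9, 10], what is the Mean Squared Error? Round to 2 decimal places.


Differences: [0, 0, 0, 3, 1, -3]
Squared errors: [0, 0, 0, 9, 1, 9]
Sum of squared errors = 19
MSE = 19 / 6 = 3.17

3.17


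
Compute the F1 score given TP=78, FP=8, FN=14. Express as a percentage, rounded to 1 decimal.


Precision = TP / (TP + FP) = 78 / 86 = 0.907
Recall = TP / (TP + FN) = 78 / 92 = 0.8478
F1 = 2 * P * R / (P + R)
= 2 * 0.907 * 0.8478 / (0.907 + 0.8478)
= 1.5379 / 1.7548
= 0.8764
As percentage: 87.6%

87.6


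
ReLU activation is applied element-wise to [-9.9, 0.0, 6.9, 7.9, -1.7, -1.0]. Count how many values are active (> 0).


ReLU(x) = max(0, x) for each element:
ReLU(-9.9) = 0
ReLU(0.0) = 0
ReLU(6.9) = 6.9
ReLU(7.9) = 7.9
ReLU(-1.7) = 0
ReLU(-1.0) = 0
Active neurons (>0): 2

2


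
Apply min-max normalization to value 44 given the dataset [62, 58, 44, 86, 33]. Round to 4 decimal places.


Min = 33, Max = 86
Range = 86 - 33 = 53
Scaled = (x - min) / (max - min)
= (44 - 33) / 53
= 11 / 53
= 0.2075

0.2075


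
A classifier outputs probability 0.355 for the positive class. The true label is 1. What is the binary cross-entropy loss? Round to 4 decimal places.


For y=1: Loss = -log(p)
= -log(0.355)
= -(-1.0356)
= 1.0356

1.0356


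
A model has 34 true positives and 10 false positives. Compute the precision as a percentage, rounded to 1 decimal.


Precision = TP / (TP + FP) * 100
= 34 / (34 + 10)
= 34 / 44
= 0.7727
= 77.3%

77.3


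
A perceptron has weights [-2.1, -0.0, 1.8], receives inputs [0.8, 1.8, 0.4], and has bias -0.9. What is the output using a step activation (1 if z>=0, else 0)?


z = w . x + b
= -2.1*0.8 + -0.0*1.8 + 1.8*0.4 + -0.9
= -1.68 + -0.0 + 0.72 + -0.9
= -0.96 + -0.9
= -1.86
Since z = -1.86 < 0, output = 0

0


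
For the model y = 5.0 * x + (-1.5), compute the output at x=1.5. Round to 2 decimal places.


y = 5.0 * 1.5 + (-1.5)
= 7.5 + (-1.5)
= 6.00

6.00


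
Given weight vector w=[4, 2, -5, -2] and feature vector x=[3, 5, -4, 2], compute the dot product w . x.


Element-wise products:
4 * 3 = 12
2 * 5 = 10
-5 * -4 = 20
-2 * 2 = -4
Sum = 12 + 10 + 20 + -4
= 38

38


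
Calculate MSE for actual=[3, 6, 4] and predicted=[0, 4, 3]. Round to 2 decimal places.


Differences: [3, 2, 1]
Squared errors: [9, 4, 1]
Sum of squared errors = 14
MSE = 14 / 3 = 4.67

4.67


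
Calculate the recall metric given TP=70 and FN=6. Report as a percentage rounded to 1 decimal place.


Recall = TP / (TP + FN) * 100
= 70 / (70 + 6)
= 70 / 76
= 0.9211
= 92.1%

92.1


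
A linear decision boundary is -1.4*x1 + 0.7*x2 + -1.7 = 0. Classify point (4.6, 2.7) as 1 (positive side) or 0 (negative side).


Compute -1.4 * 4.6 + 0.7 * 2.7 + -1.7
= -6.44 + 1.89 + -1.7
= -6.25
Since -6.25 < 0, the point is on the negative side.

0


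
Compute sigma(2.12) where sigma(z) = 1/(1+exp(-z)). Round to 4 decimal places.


sigmoid(z) = 1 / (1 + exp(-z))
exp(-(2.12)) = exp(-2.12) = 0.12
1 + 0.12 = 1.12
1 / 1.12 = 0.8928

0.8928


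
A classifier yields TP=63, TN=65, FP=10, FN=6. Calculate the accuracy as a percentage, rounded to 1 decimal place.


Accuracy = (TP + TN) / (TP + TN + FP + FN) * 100
= (63 + 65) / (63 + 65 + 10 + 6)
= 128 / 144
= 0.8889
= 88.9%

88.9


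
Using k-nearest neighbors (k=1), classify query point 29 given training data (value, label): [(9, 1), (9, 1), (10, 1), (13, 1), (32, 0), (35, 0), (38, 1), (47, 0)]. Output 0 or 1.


Distances from query 29:
Point 32 (class 0): distance = 3
K=1 nearest neighbors: classes = [0]
Votes for class 1: 0 / 1
Majority vote => class 0

0


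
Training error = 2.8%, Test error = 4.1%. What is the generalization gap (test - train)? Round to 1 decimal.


Generalization gap = test_error - train_error
= 4.1 - 2.8
= 1.3%
A small gap suggests good generalization.

1.3


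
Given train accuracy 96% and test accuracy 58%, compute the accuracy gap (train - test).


Gap = train_accuracy - test_accuracy
= 96 - 58
= 38%
This large gap strongly indicates overfitting.

38


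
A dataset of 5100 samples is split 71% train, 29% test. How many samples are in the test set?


Train samples = 5100 * 71% = 3621
Test samples = 5100 - 3621
= 1479

1479


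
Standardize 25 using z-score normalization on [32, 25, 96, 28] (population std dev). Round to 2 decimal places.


Mean = (32 + 25 + 96 + 28) / 4 = 45.25
Variance = sum((x_i - mean)^2) / n = 864.6875
Std = sqrt(864.6875) = 29.4056
Z = (x - mean) / std
= (25 - 45.25) / 29.4056
= -20.25 / 29.4056
= -0.69

-0.69


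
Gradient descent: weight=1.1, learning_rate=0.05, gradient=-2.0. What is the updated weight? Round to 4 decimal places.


w_new = w_old - lr * gradient
= 1.1 - 0.05 * -2.0
= 1.1 - (-0.1)
= 1.2000

1.2000


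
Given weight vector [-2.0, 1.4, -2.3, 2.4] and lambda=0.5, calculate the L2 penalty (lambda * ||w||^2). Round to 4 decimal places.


Squaring each weight:
(-2.0)^2 = 4.0
1.4^2 = 1.96
(-2.3)^2 = 5.29
2.4^2 = 5.76
Sum of squares = 17.01
Penalty = 0.5 * 17.01 = 8.5050

8.5050


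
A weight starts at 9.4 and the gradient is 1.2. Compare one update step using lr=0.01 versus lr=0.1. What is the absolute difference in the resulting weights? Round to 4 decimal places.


With lr=0.01: w_new = 9.4 - 0.01 * 1.2 = 9.388
With lr=0.1: w_new = 9.4 - 0.1 * 1.2 = 9.28
Absolute difference = |9.388 - 9.28|
= 0.1080

0.1080


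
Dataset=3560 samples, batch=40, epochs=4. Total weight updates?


Iterations per epoch = 3560 / 40 = 89
Total updates = iterations_per_epoch * epochs
= 89 * 4
= 356

356


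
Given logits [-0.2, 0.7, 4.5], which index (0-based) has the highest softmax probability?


Softmax is a monotonic transformation, so it preserves the argmax.
We need to find the index of the maximum logit.
Index 0: -0.2
Index 1: 0.7
Index 2: 4.5
Maximum logit = 4.5 at index 2

2


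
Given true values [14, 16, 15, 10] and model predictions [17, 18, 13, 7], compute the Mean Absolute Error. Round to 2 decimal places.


Absolute errors: [3, 2, 2, 3]
Sum of absolute errors = 10
MAE = 10 / 4 = 2.50

2.50


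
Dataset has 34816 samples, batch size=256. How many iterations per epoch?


Iterations per epoch = dataset_size / batch_size
= 34816 / 256
= 136

136


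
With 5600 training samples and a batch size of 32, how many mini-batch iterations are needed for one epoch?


Iterations per epoch = dataset_size / batch_size
= 5600 / 32
= 175

175


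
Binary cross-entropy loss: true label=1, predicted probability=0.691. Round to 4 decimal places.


For y=1: Loss = -log(p)
= -log(0.691)
= -(-0.3696)
= 0.3696

0.3696


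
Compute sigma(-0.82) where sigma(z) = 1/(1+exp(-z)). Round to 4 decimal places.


sigmoid(z) = 1 / (1 + exp(-z))
exp(-(-0.82)) = exp(0.82) = 2.2705
1 + 2.2705 = 3.2705
1 / 3.2705 = 0.3058

0.3058


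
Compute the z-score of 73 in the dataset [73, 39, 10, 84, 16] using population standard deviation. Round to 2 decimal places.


Mean = (73 + 39 + 10 + 84 + 16) / 5 = 44.4
Variance = sum((x_i - mean)^2) / n = 881.04
Std = sqrt(881.04) = 29.6823
Z = (x - mean) / std
= (73 - 44.4) / 29.6823
= 28.6 / 29.6823
= 0.96

0.96


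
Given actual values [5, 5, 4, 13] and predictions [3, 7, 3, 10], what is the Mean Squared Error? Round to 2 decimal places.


Differences: [2, -2, 1, 3]
Squared errors: [4, 4, 1, 9]
Sum of squared errors = 18
MSE = 18 / 4 = 4.50

4.50


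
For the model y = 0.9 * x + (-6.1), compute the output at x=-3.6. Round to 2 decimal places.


y = 0.9 * -3.6 + (-6.1)
= -3.24 + (-6.1)
= -9.34

-9.34


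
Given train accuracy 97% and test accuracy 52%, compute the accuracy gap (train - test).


Gap = train_accuracy - test_accuracy
= 97 - 52
= 45%
This large gap strongly indicates overfitting.

45


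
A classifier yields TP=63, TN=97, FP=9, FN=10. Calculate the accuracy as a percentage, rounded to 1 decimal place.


Accuracy = (TP + TN) / (TP + TN + FP + FN) * 100
= (63 + 97) / (63 + 97 + 9 + 10)
= 160 / 179
= 0.8939
= 89.4%

89.4


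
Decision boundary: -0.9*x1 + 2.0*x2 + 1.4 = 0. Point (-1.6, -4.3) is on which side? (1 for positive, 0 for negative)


Compute -0.9 * -1.6 + 2.0 * -4.3 + 1.4
= 1.44 + -8.6 + 1.4
= -5.76
Since -5.76 < 0, the point is on the negative side.

0


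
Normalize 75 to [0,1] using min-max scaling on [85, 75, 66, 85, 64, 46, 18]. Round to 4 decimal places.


Min = 18, Max = 85
Range = 85 - 18 = 67
Scaled = (x - min) / (max - min)
= (75 - 18) / 67
= 57 / 67
= 0.8507

0.8507


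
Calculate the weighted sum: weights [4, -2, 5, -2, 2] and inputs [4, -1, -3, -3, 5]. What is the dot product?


Element-wise products:
4 * 4 = 16
-2 * -1 = 2
5 * -3 = -15
-2 * -3 = 6
2 * 5 = 10
Sum = 16 + 2 + -15 + 6 + 10
= 19

19


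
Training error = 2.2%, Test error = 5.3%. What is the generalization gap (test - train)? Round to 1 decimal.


Generalization gap = test_error - train_error
= 5.3 - 2.2
= 3.1%
A moderate gap.

3.1


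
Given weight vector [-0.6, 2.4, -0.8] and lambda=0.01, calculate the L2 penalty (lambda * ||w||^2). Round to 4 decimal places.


Squaring each weight:
(-0.6)^2 = 0.36
2.4^2 = 5.76
(-0.8)^2 = 0.64
Sum of squares = 6.76
Penalty = 0.01 * 6.76 = 0.0676

0.0676


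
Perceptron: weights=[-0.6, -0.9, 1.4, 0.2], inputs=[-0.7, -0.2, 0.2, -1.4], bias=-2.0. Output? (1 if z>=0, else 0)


z = w . x + b
= -0.6*-0.7 + -0.9*-0.2 + 1.4*0.2 + 0.2*-1.4 + -2.0
= 0.42 + 0.18 + 0.28 + -0.28 + -2.0
= 0.6 + -2.0
= -1.4
Since z = -1.4 < 0, output = 0

0


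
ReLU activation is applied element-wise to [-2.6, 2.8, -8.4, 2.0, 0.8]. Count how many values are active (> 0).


ReLU(x) = max(0, x) for each element:
ReLU(-2.6) = 0
ReLU(2.8) = 2.8
ReLU(-8.4) = 0
ReLU(2.0) = 2.0
ReLU(0.8) = 0.8
Active neurons (>0): 3

3


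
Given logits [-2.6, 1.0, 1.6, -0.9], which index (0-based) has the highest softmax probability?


Softmax is a monotonic transformation, so it preserves the argmax.
We need to find the index of the maximum logit.
Index 0: -2.6
Index 1: 1.0
Index 2: 1.6
Index 3: -0.9
Maximum logit = 1.6 at index 2

2


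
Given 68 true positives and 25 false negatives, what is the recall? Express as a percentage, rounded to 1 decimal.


Recall = TP / (TP + FN) * 100
= 68 / (68 + 25)
= 68 / 93
= 0.7312
= 73.1%

73.1


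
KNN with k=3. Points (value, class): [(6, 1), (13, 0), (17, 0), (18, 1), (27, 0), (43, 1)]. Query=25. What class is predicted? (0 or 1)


Distances from query 25:
Point 27 (class 0): distance = 2
Point 18 (class 1): distance = 7
Point 17 (class 0): distance = 8
K=3 nearest neighbors: classes = [0, 1, 0]
Votes for class 1: 1 / 3
Majority vote => class 0

0


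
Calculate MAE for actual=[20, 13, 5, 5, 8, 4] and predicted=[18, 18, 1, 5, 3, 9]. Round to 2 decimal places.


Absolute errors: [2, 5, 4, 0, 5, 5]
Sum of absolute errors = 21
MAE = 21 / 6 = 3.50

3.50


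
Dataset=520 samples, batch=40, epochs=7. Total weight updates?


Iterations per epoch = 520 / 40 = 13
Total updates = iterations_per_epoch * epochs
= 13 * 7
= 91

91


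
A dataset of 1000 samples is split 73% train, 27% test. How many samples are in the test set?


Train samples = 1000 * 73% = 730
Test samples = 1000 - 730
= 270

270


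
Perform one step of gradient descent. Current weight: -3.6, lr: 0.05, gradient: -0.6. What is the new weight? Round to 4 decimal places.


w_new = w_old - lr * gradient
= -3.6 - 0.05 * -0.6
= -3.6 - (-0.03)
= -3.5700

-3.5700


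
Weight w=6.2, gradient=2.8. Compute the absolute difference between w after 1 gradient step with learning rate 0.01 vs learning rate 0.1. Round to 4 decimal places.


With lr=0.01: w_new = 6.2 - 0.01 * 2.8 = 6.172
With lr=0.1: w_new = 6.2 - 0.1 * 2.8 = 5.92
Absolute difference = |6.172 - 5.92|
= 0.2520

0.2520


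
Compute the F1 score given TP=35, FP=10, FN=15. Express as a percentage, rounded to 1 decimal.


Precision = TP / (TP + FP) = 35 / 45 = 0.7778
Recall = TP / (TP + FN) = 35 / 50 = 0.7
F1 = 2 * P * R / (P + R)
= 2 * 0.7778 * 0.7 / (0.7778 + 0.7)
= 1.0889 / 1.4778
= 0.7368
As percentage: 73.7%

73.7


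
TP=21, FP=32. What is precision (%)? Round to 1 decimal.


Precision = TP / (TP + FP) * 100
= 21 / (21 + 32)
= 21 / 53
= 0.3962
= 39.6%

39.6


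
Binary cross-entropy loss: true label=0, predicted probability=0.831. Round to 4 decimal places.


For y=0: Loss = -log(1-p)
= -log(1 - 0.831)
= -log(0.169)
= -(-1.7779)
= 1.7779

1.7779


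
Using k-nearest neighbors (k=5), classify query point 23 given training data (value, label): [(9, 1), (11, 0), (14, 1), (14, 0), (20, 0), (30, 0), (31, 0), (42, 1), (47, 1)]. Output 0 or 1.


Distances from query 23:
Point 20 (class 0): distance = 3
Point 30 (class 0): distance = 7
Point 31 (class 0): distance = 8
Point 14 (class 0): distance = 9
Point 14 (class 1): distance = 9
K=5 nearest neighbors: classes = [0, 0, 0, 0, 1]
Votes for class 1: 1 / 5
Majority vote => class 0

0


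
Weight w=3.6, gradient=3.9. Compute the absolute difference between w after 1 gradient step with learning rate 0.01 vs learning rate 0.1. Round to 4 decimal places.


With lr=0.01: w_new = 3.6 - 0.01 * 3.9 = 3.561
With lr=0.1: w_new = 3.6 - 0.1 * 3.9 = 3.21
Absolute difference = |3.561 - 3.21|
= 0.3510

0.3510


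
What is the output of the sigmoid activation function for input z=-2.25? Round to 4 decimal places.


sigmoid(z) = 1 / (1 + exp(-z))
exp(-(-2.25)) = exp(2.25) = 9.4877
1 + 9.4877 = 10.4877
1 / 10.4877 = 0.0953

0.0953


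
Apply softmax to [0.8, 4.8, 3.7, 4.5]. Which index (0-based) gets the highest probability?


Softmax is a monotonic transformation, so it preserves the argmax.
We need to find the index of the maximum logit.
Index 0: 0.8
Index 1: 4.8
Index 2: 3.7
Index 3: 4.5
Maximum logit = 4.8 at index 1

1


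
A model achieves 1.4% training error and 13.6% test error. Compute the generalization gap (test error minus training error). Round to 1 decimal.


Generalization gap = test_error - train_error
= 13.6 - 1.4
= 12.2%
A large gap suggests overfitting.

12.2


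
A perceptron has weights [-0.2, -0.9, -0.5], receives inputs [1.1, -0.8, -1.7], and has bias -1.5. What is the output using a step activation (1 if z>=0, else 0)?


z = w . x + b
= -0.2*1.1 + -0.9*-0.8 + -0.5*-1.7 + -1.5
= -0.22 + 0.72 + 0.85 + -1.5
= 1.35 + -1.5
= -0.15
Since z = -0.15 < 0, output = 0

0
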